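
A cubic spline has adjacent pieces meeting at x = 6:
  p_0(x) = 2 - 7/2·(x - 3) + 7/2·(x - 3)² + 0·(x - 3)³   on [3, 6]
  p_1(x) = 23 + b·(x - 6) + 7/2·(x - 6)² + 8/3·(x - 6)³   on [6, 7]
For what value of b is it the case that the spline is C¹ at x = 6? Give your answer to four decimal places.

17.5000

p_0'(x) = -7/2 + 7·(x - 3) + 0·(x - 3)², so p_0'(6) = 35/2. On the right, p_1'(6) = b, so b = 35/2.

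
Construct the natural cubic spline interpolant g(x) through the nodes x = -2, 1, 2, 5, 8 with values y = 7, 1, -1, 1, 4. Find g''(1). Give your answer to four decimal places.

-0.2719

Put M_i = g'' at the i-th knot. Here h = (3, 1, 3, 3) and Δ = (-2, -2, 2/3, 1), so the interior equations h_(i-1)·M_(i-1) + 2(h_(i-1)+h_i)·M_i + h_i·M_(i+1) = 6(Δ_i − Δ_(i-1)) read
  3·M_0 + 8·M_1 + 1·M_2 = 6(Δ_1 - Δ_0) = 0
  1·M_1 + 8·M_2 + 3·M_3 = 6(Δ_2 - Δ_1) = 16
  3·M_2 + 12·M_3 + 3·M_4 = 6(Δ_3 - Δ_2) = 2
Natural end conditions: M_0 = M_4 = 0.
Hence M_0 = 0, M_1 = -31/114, M_2 = 124/57, M_3 = -43/114, M_4 = 0.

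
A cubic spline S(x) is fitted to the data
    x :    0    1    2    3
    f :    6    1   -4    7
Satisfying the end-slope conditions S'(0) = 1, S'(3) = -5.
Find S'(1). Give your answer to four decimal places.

Put σ_i = S'' at the i-th knot. Here h = (1, 1, 1) and Δ = (-5, -5, 11), so the interior equations h_(i-1)·σ_(i-1) + 2(h_(i-1)+h_i)·σ_i + h_i·σ_(i+1) = 6(Δ_i − Δ_(i-1)) read
  1·σ_0 + 4·σ_1 + 1·σ_2 = 6(Δ_1 - Δ_0) = 0
  1·σ_1 + 4·σ_2 + 1·σ_3 = 6(Δ_2 - Δ_1) = 96
Clamped end conditions give two more equations: 2h_0·σ_0 + h_0·σ_1 = 6(Δ_0 - S'(0)) = -36 and h_2·σ_2 + 2h_2·σ_3 = 6(S'(3) - Δ_2) = -96.
Solving: σ_0 = -72/5, σ_1 = -36/5, σ_2 = 216/5, σ_3 = -348/5.
On [1, 2], S'(x) = b_1 + 2c_1·(x - 1) + 3d_1·(x - 1)² with b_1 = Δ_1 - h_1(2σ_1 + σ_2)/6 = -49/5, c_1 = σ_1/2 = -18/5, d_1 = (σ_2 - σ_1)/(6h_1) = 42/5. So S'(1) = -49/5.

-9.8000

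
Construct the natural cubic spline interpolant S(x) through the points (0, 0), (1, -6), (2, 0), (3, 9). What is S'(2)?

9

Write m_i for S''(x_i). With h_i = 1, 1, 1 and divided differences Δ_i = -6, 6, 9, the continuity of S' gives the tridiagonal system
  1·m_0 + 4·m_1 + 1·m_2 = 6(Δ_1 - Δ_0) = 72
  1·m_1 + 4·m_2 + 1·m_3 = 6(Δ_2 - Δ_1) = 18
Natural end conditions: m_0 = m_3 = 0.
Forward elimination and back-substitution give m_0 = 0, m_1 = 18, m_2 = 0, m_3 = 0.
On [2, 3], S'(x) = b_2 + 2c_2·(x - 2) + 3d_2·(x - 2)² with b_2 = Δ_2 - h_2(2m_2 + m_3)/6 = 9, c_2 = m_2/2 = 0, d_2 = (m_3 - m_2)/(6h_2) = 0. So S'(2) = 9.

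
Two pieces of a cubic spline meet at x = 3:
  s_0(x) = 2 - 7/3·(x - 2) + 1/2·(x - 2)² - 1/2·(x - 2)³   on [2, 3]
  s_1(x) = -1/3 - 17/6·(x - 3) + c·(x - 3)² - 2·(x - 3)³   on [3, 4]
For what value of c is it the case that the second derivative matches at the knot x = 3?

-1

s_0''(x) = 1 - 3·(x - 2), so s_0''(3) = -2. On the right, s_1''(3) = 2c, so c = -1.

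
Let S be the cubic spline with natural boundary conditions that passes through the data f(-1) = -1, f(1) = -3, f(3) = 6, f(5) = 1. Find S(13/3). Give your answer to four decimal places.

Write m_i for S''(x_i). With h_i = 2, 2, 2 and divided differences Δ_i = -1, 9/2, -5/2, the continuity of S' gives the tridiagonal system
  2·m_0 + 8·m_1 + 2·m_2 = 6(Δ_1 - Δ_0) = 33
  2·m_1 + 8·m_2 + 2·m_3 = 6(Δ_2 - Δ_1) = -42
Natural end conditions: m_0 = m_3 = 0.
Solving the tridiagonal system: m_0 = 0, m_1 = 29/5, m_2 = -67/10, m_3 = 0.
On [3, 5], S(x) = 6 + 59/30·(x - 3) - 67/20·(x - 3)² + 67/120·(x - 3)³.
With (x - 3) = 4/3: S(13/3) = 1616/405.

3.9901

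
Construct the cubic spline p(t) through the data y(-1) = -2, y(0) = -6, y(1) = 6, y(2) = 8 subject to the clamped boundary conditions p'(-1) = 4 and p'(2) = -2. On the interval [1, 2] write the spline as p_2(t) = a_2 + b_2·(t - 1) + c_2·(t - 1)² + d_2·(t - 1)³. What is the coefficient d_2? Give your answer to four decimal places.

Put m_i = p'' at the i-th knot. Here h = (1, 1, 1) and Δ = (-4, 12, 2), so the interior equations h_(i-1)·m_(i-1) + 2(h_(i-1)+h_i)·m_i + h_i·m_(i+1) = 6(Δ_i − Δ_(i-1)) read
  1·m_0 + 4·m_1 + 1·m_2 = 6(Δ_1 - Δ_0) = 96
  1·m_1 + 4·m_2 + 1·m_3 = 6(Δ_2 - Δ_1) = -60
Clamped end conditions give two more equations: 2h_0·m_0 + h_0·m_1 = 6(Δ_0 - p'(-1)) = -48 and h_2·m_2 + 2h_2·m_3 = 6(p'(2) - Δ_2) = -24.
Solving the tridiagonal system: m_0 = -224/5, m_1 = 208/5, m_2 = -128/5, m_3 = 4/5.
On [1, 2], with p_2(t) = a_2 + b_2·(t - 1) + c_2·(t - 1)² + d_2·(t - 1)³: c_2 = m_2/2 = -64/5, d_2 = (m_3 - m_2)/(6h_2) = 22/5, b_2 = Δ_2 - h_2(2m_2 + m_3)/6 = 52/5.

4.4000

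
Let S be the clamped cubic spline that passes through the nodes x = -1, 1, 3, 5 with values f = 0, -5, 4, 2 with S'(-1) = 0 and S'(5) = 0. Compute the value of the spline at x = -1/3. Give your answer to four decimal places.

-1.4296

Let M_i = S''(x_i). Step sizes h_i = 2, 2, 2; slopes of the chords Δ_i = (y_(i+1) - y_i)/h_i = -5/2, 9/2, -1.
  2·M_0 + 8·M_1 + 2·M_2 = 6(Δ_1 - Δ_0) = 42
  2·M_1 + 8·M_2 + 2·M_3 = 6(Δ_2 - Δ_1) = -33
Clamped end conditions give two more equations: 2h_0·M_0 + h_0·M_1 = 6(Δ_0 - S'(-1)) = -15 and h_2·M_2 + 2h_2·M_3 = 6(S'(5) - Δ_2) = 6.
Solving: M_0 = -42/5, M_1 = 93/10, M_2 = -39/5, M_3 = 27/5.
On [-1, 1], S(x) = 0 + 0·(x + 1) - 21/5·(x + 1)² + 59/40·(x + 1)³.
With (x + 1) = 2/3: S(-1/3) = -193/135.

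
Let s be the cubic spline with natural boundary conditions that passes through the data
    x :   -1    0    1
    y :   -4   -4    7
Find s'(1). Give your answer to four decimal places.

13.7500

Put m_i = s'' at the i-th knot. Here h = (1, 1) and Δ = (0, 11), so the interior equations h_(i-1)·m_(i-1) + 2(h_(i-1)+h_i)·m_i + h_i·m_(i+1) = 6(Δ_i − Δ_(i-1)) read
  1·m_0 + 4·m_1 + 1·m_2 = 6(Δ_1 - Δ_0) = 66
Natural end conditions: m_0 = m_2 = 0.
Hence m_0 = 0, m_1 = 33/2, m_2 = 0.
On [0, 1], s'(x) = b_1 + 2c_1·x + 3d_1·x² with b_1 = Δ_1 - h_1(2m_1 + m_2)/6 = 11/2, c_1 = m_1/2 = 33/4, d_1 = (m_2 - m_1)/(6h_1) = -11/4. So s'(1) = 55/4.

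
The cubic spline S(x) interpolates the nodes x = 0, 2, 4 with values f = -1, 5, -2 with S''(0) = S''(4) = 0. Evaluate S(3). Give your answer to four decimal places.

Write σ_i for S''(x_i). With h_i = 2, 2 and divided differences Δ_i = 3, -7/2, the continuity of S' gives the tridiagonal system
  2·σ_0 + 8·σ_1 + 2·σ_2 = 6(Δ_1 - Δ_0) = -39
Natural end conditions: σ_0 = σ_2 = 0.
Solving the tridiagonal system: σ_0 = 0, σ_1 = -39/8, σ_2 = 0.
On [2, 4], S(x) = 5 - 1/4·(x - 2) - 39/16·(x - 2)² + 13/32·(x - 2)³.
With (x - 2) = 1: S(3) = 87/32.

2.7188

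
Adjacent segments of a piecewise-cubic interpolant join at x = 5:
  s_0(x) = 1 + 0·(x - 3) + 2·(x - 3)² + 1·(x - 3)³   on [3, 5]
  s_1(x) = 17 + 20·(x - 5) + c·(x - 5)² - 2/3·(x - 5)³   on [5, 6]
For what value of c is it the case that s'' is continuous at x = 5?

8

s_0''(x) = 4 + 6·(x - 3), so s_0''(5) = 16. On the right, s_1''(5) = 2c, so c = 8.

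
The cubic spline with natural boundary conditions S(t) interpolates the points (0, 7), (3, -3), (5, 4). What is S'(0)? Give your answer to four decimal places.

-5.3833

With M_i denoting the second derivative at x_i, h_i = 3, 2, and Δ_i = (y_(i+1) − y_i)/h_i = -10/3, 7/2:
  3·M_0 + 10·M_1 + 2·M_2 = 6(Δ_1 - Δ_0) = 41
Natural end conditions: M_0 = M_2 = 0.
Solving: M_0 = 0, M_1 = 41/10, M_2 = 0.
On [0, 3], S'(t) = b_0 + 2c_0·t + 3d_0·t² with b_0 = Δ_0 - h_0(2M_0 + M_1)/6 = -323/60, c_0 = M_0/2 = 0, d_0 = (M_1 - M_0)/(6h_0) = 41/180. So S'(0) = -323/60.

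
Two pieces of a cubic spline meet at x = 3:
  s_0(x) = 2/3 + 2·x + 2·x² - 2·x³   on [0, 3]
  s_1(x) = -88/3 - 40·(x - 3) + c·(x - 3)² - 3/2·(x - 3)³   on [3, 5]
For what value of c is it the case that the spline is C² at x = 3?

s_0''(x) = 4 - 12·x, so s_0''(3) = -32. On the right, s_1''(3) = 2c, so c = -16.

-16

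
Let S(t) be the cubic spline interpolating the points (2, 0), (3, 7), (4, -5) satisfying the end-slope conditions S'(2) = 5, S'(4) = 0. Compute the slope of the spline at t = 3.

With m_i denoting the second derivative at x_i, h_i = 1, 1, and Δ_i = (y_(i+1) − y_i)/h_i = 7, -12:
  1·m_0 + 4·m_1 + 1·m_2 = 6(Δ_1 - Δ_0) = -114
Clamped end conditions give two more equations: 2h_0·m_0 + h_0·m_1 = 6(Δ_0 - S'(2)) = 12 and h_1·m_1 + 2h_1·m_2 = 6(S'(4) - Δ_1) = 72.
Forward elimination and back-substitution give m_0 = 32, m_1 = -52, m_2 = 62.
On [3, 4], S'(t) = b_1 + 2c_1·(t - 3) + 3d_1·(t - 3)² with b_1 = Δ_1 - h_1(2m_1 + m_2)/6 = -5, c_1 = m_1/2 = -26, d_1 = (m_2 - m_1)/(6h_1) = 19. So S'(3) = -5.

-5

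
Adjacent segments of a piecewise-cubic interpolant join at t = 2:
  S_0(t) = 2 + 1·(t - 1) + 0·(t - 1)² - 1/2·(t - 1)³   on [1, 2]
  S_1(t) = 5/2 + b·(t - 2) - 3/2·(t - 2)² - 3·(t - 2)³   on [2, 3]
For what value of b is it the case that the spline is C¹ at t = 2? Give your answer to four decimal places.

-0.5000

S_0'(t) = 1 + 0·(t - 1) - 3/2·(t - 1)², so S_0'(2) = -1/2. On the right, S_1'(2) = b, so b = -1/2.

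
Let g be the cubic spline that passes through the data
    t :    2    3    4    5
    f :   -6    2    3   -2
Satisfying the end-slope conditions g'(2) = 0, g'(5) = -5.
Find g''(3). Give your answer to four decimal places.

-17.3333

With m_i denoting the second derivative at x_i, h_i = 1, 1, 1, and Δ_i = (y_(i+1) − y_i)/h_i = 8, 1, -5:
  1·m_0 + 4·m_1 + 1·m_2 = 6(Δ_1 - Δ_0) = -42
  1·m_1 + 4·m_2 + 1·m_3 = 6(Δ_2 - Δ_1) = -36
Clamped end conditions give two more equations: 2h_0·m_0 + h_0·m_1 = 6(Δ_0 - g'(2)) = 48 and h_2·m_2 + 2h_2·m_3 = 6(g'(5) - Δ_2) = 0.
Solving the tridiagonal system: m_0 = 98/3, m_1 = -52/3, m_2 = -16/3, m_3 = 8/3.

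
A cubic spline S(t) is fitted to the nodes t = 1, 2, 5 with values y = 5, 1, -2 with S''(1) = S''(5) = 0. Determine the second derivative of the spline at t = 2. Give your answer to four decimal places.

2.2500

Write m_i for S''(x_i). With h_i = 1, 3 and divided differences Δ_i = -4, -1, the continuity of S' gives the tridiagonal system
  1·m_0 + 8·m_1 + 3·m_2 = 6(Δ_1 - Δ_0) = 18
Natural end conditions: m_0 = m_2 = 0.
Solving the tridiagonal system: m_0 = 0, m_1 = 9/4, m_2 = 0.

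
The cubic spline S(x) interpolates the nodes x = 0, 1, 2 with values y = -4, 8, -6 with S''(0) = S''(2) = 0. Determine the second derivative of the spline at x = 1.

Put σ_i = S'' at the i-th knot. Here h = (1, 1) and Δ = (12, -14), so the interior equations h_(i-1)·σ_(i-1) + 2(h_(i-1)+h_i)·σ_i + h_i·σ_(i+1) = 6(Δ_i − Δ_(i-1)) read
  1·σ_0 + 4·σ_1 + 1·σ_2 = 6(Δ_1 - Δ_0) = -156
Natural end conditions: σ_0 = σ_2 = 0.
Hence σ_0 = 0, σ_1 = -39, σ_2 = 0.

-39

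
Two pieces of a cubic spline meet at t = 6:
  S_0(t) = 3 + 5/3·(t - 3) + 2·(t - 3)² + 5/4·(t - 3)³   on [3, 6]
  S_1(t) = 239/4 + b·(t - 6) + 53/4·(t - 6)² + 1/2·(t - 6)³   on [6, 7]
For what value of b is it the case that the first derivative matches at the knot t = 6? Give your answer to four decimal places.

S_0'(t) = 5/3 + 4·(t - 3) + 15/4·(t - 3)², so S_0'(6) = 569/12. On the right, S_1'(6) = b, so b = 569/12.

47.4167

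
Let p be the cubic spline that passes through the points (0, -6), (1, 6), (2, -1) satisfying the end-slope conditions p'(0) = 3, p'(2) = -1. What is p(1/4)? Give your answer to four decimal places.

With m_i denoting the second derivative at x_i, h_i = 1, 1, and Δ_i = (y_(i+1) − y_i)/h_i = 12, -7:
  1·m_0 + 4·m_1 + 1·m_2 = 6(Δ_1 - Δ_0) = -114
Clamped end conditions give two more equations: 2h_0·m_0 + h_0·m_1 = 6(Δ_0 - p'(0)) = 54 and h_1·m_1 + 2h_1·m_2 = 6(p'(2) - Δ_1) = 36.
Hence m_0 = 107/2, m_1 = -53, m_2 = 89/2.
On [0, 1], p(x) = -6 + 3·x + 107/4·x² - 71/4·x³.
With x = 1/4: p(1/4) = -987/256.

-3.8555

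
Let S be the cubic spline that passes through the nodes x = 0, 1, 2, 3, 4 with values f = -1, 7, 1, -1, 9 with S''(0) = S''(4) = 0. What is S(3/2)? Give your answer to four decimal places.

4.9509

Put m_i = S'' at the i-th knot. Here h = (1, 1, 1, 1) and Δ = (8, -6, -2, 10), so the interior equations h_(i-1)·m_(i-1) + 2(h_(i-1)+h_i)·m_i + h_i·m_(i+1) = 6(Δ_i − Δ_(i-1)) read
  1·m_0 + 4·m_1 + 1·m_2 = 6(Δ_1 - Δ_0) = -84
  1·m_1 + 4·m_2 + 1·m_3 = 6(Δ_2 - Δ_1) = 24
  1·m_2 + 4·m_3 + 1·m_4 = 6(Δ_3 - Δ_2) = 72
Natural end conditions: m_0 = m_4 = 0.
Solving: m_0 = 0, m_1 = -321/14, m_2 = 54/7, m_3 = 225/14, m_4 = 0.
On [1, 2], S(x) = 7 + 5/14·(x - 1) - 321/28·(x - 1)² + 143/28·(x - 1)³.
With (x - 1) = 1/2: S(3/2) = 1109/224.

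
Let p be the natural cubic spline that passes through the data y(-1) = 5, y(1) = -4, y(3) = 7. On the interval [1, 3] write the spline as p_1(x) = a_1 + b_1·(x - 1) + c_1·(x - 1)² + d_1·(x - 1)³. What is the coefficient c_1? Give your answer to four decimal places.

3.7500

With σ_i denoting the second derivative at x_i, h_i = 2, 2, and Δ_i = (y_(i+1) − y_i)/h_i = -9/2, 11/2:
  2·σ_0 + 8·σ_1 + 2·σ_2 = 6(Δ_1 - Δ_0) = 60
Natural end conditions: σ_0 = σ_2 = 0.
Forward elimination and back-substitution give σ_0 = 0, σ_1 = 15/2, σ_2 = 0.
On [1, 3], with p_1(x) = a_1 + b_1·(x - 1) + c_1·(x - 1)² + d_1·(x - 1)³: c_1 = σ_1/2 = 15/4, d_1 = (σ_2 - σ_1)/(6h_1) = -5/8, b_1 = Δ_1 - h_1(2σ_1 + σ_2)/6 = 1/2.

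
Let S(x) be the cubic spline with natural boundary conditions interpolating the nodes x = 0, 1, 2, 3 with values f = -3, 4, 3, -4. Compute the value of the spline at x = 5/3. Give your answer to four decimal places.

Let m_i = S''(x_i). Step sizes h_i = 1, 1, 1; slopes of the chords Δ_i = (y_(i+1) - y_i)/h_i = 7, -1, -7.
  1·m_0 + 4·m_1 + 1·m_2 = 6(Δ_1 - Δ_0) = -48
  1·m_1 + 4·m_2 + 1·m_3 = 6(Δ_2 - Δ_1) = -36
Natural end conditions: m_0 = m_3 = 0.
Solving: m_0 = 0, m_1 = -52/5, m_2 = -32/5, m_3 = 0.
On [1, 2], S(x) = 4 + 53/15·(x - 1) - 26/5·(x - 1)² + 2/3·(x - 1)³.
With (x - 1) = 2/3: S(5/3) = 1718/405.

4.2420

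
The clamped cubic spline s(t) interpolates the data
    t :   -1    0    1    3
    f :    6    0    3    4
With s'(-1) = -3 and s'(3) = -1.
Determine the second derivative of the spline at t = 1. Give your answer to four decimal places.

-6.0455

Let m_i = s''(x_i). Step sizes h_i = 1, 1, 2; slopes of the chords Δ_i = (y_(i+1) - y_i)/h_i = -6, 3, 1/2.
  1·m_0 + 4·m_1 + 1·m_2 = 6(Δ_1 - Δ_0) = 54
  1·m_1 + 6·m_2 + 2·m_3 = 6(Δ_2 - Δ_1) = -15
Clamped end conditions give two more equations: 2h_0·m_0 + h_0·m_1 = 6(Δ_0 - s'(-1)) = -18 and h_2·m_2 + 2h_2·m_3 = 6(s'(3) - Δ_2) = -9.
Hence m_0 = -415/22, m_1 = 217/11, m_2 = -133/22, m_3 = 17/22.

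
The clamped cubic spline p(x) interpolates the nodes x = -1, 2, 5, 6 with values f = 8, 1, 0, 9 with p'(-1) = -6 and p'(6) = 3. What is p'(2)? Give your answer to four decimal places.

Put m_i = p'' at the i-th knot. Here h = (3, 3, 1) and Δ = (-7/3, -1/3, 9), so the interior equations h_(i-1)·m_(i-1) + 2(h_(i-1)+h_i)·m_i + h_i·m_(i+1) = 6(Δ_i − Δ_(i-1)) read
  3·m_0 + 12·m_1 + 3·m_2 = 6(Δ_1 - Δ_0) = 12
  3·m_1 + 8·m_2 + 1·m_3 = 6(Δ_2 - Δ_1) = 56
Clamped end conditions give two more equations: 2h_0·m_0 + h_0·m_1 = 6(Δ_0 - p'(-1)) = 22 and h_2·m_2 + 2h_2·m_3 = 6(p'(6) - Δ_2) = -36.
Forward elimination and back-substitution give m_0 = 484/93, m_1 = -286/93, m_2 = 344/31, m_3 = -730/31.
On [2, 5], p'(x) = b_1 + 2c_1·(x - 2) + 3d_1·(x - 2)² with b_1 = Δ_1 - h_1(2m_1 + m_2)/6 = -87/31, c_1 = m_1/2 = -143/93, d_1 = (m_2 - m_1)/(6h_1) = 659/837. So p'(2) = -87/31.

-2.8065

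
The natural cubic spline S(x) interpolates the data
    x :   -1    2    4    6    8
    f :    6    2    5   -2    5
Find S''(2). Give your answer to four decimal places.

Put m_i = S'' at the i-th knot. Here h = (3, 2, 2, 2) and Δ = (-4/3, 3/2, -7/2, 7/2), so the interior equations h_(i-1)·m_(i-1) + 2(h_(i-1)+h_i)·m_i + h_i·m_(i+1) = 6(Δ_i − Δ_(i-1)) read
  3·m_0 + 10·m_1 + 2·m_2 = 6(Δ_1 - Δ_0) = 17
  2·m_1 + 8·m_2 + 2·m_3 = 6(Δ_2 - Δ_1) = -30
  2·m_2 + 8·m_3 + 2·m_4 = 6(Δ_3 - Δ_2) = 42
Natural end conditions: m_0 = m_4 = 0.
Hence m_0 = 0, m_1 = 417/142, m_2 = -439/71, m_3 = 965/142, m_4 = 0.

2.9366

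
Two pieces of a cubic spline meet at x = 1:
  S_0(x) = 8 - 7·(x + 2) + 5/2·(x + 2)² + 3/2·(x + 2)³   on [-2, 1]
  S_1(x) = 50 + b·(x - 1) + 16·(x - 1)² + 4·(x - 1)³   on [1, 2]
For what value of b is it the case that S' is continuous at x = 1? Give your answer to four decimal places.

48.5000

S_0'(x) = -7 + 5·(x + 2) + 9/2·(x + 2)², so S_0'(1) = 97/2. On the right, S_1'(1) = b, so b = 97/2.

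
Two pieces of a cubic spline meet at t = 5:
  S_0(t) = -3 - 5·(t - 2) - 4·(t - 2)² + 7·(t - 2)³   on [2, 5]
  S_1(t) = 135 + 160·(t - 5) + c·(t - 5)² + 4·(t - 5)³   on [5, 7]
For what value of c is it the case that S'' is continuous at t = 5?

59

S_0''(t) = -8 + 42·(t - 2), so S_0''(5) = 118. On the right, S_1''(5) = 2c, so c = 59.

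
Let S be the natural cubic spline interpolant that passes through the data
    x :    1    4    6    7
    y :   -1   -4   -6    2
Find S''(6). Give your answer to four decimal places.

Put M_i = S'' at the i-th knot. Here h = (3, 2, 1) and Δ = (-1, -1, 8), so the interior equations h_(i-1)·M_(i-1) + 2(h_(i-1)+h_i)·M_i + h_i·M_(i+1) = 6(Δ_i − Δ_(i-1)) read
  3·M_0 + 10·M_1 + 2·M_2 = 6(Δ_1 - Δ_0) = 0
  2·M_1 + 6·M_2 + 1·M_3 = 6(Δ_2 - Δ_1) = 54
Natural end conditions: M_0 = M_3 = 0.
Forward elimination and back-substitution give M_0 = 0, M_1 = -27/14, M_2 = 135/14, M_3 = 0.

9.6429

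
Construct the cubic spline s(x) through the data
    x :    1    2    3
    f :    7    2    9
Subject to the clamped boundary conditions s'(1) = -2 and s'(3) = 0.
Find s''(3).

-38

Let m_i = s''(x_i). Step sizes h_i = 1, 1; slopes of the chords Δ_i = (y_(i+1) - y_i)/h_i = -5, 7.
  1·m_0 + 4·m_1 + 1·m_2 = 6(Δ_1 - Δ_0) = 72
Clamped end conditions give two more equations: 2h_0·m_0 + h_0·m_1 = 6(Δ_0 - s'(1)) = -18 and h_1·m_1 + 2h_1·m_2 = 6(s'(3) - Δ_1) = -42.
Hence m_0 = -26, m_1 = 34, m_2 = -38.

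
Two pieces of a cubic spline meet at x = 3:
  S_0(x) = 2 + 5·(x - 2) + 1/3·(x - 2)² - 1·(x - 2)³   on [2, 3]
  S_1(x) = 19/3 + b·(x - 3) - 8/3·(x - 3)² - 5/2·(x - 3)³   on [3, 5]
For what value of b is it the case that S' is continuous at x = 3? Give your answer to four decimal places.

2.6667

S_0'(x) = 5 + 2/3·(x - 2) - 3·(x - 2)², so S_0'(3) = 8/3. On the right, S_1'(3) = b, so b = 8/3.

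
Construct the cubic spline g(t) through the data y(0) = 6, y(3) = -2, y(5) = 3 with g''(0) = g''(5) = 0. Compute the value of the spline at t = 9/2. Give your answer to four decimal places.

1.2656

Let M_i = g''(x_i). Step sizes h_i = 3, 2; slopes of the chords Δ_i = (y_(i+1) - y_i)/h_i = -8/3, 5/2.
  3·M_0 + 10·M_1 + 2·M_2 = 6(Δ_1 - Δ_0) = 31
Natural end conditions: M_0 = M_2 = 0.
Solving the tridiagonal system: M_0 = 0, M_1 = 31/10, M_2 = 0.
On [3, 5], g(t) = -2 + 13/30·(t - 3) + 31/20·(t - 3)² - 31/120·(t - 3)³.
With (t - 3) = 3/2: g(9/2) = 81/64.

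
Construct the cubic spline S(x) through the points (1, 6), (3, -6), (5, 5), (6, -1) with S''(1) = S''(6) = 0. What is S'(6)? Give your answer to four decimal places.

Let σ_i = S''(x_i). Step sizes h_i = 2, 2, 1; slopes of the chords Δ_i = (y_(i+1) - y_i)/h_i = -6, 11/2, -6.
  2·σ_0 + 8·σ_1 + 2·σ_2 = 6(Δ_1 - Δ_0) = 69
  2·σ_1 + 6·σ_2 + 1·σ_3 = 6(Δ_2 - Δ_1) = -69
Natural end conditions: σ_0 = σ_3 = 0.
Hence σ_0 = 0, σ_1 = 138/11, σ_2 = -345/22, σ_3 = 0.
On [5, 6], S'(x) = b_2 + 2c_2·(x - 5) + 3d_2·(x - 5)² with b_2 = Δ_2 - h_2(2σ_2 + σ_3)/6 = -17/22, c_2 = σ_2/2 = -345/44, d_2 = (σ_3 - σ_2)/(6h_2) = 115/44. So S'(6) = -379/44.

-8.6136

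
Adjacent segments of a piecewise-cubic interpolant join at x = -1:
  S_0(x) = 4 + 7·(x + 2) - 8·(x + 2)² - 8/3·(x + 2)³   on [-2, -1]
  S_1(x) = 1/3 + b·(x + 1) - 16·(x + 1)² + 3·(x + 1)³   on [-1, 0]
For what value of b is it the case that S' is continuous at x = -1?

S_0'(x) = 7 - 16·(x + 2) - 8·(x + 2)², so S_0'(-1) = -17. On the right, S_1'(-1) = b, so b = -17.

-17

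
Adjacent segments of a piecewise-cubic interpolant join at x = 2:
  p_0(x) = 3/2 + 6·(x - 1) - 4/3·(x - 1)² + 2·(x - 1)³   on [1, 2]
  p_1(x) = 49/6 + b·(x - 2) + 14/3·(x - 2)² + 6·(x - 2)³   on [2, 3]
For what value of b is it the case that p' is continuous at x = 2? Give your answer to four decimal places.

p_0'(x) = 6 - 8/3·(x - 1) + 6·(x - 1)², so p_0'(2) = 28/3. On the right, p_1'(2) = b, so b = 28/3.

9.3333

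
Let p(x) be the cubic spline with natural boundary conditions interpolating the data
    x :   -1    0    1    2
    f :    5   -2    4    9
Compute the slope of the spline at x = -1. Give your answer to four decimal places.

With M_i denoting the second derivative at x_i, h_i = 1, 1, 1, and Δ_i = (y_(i+1) − y_i)/h_i = -7, 6, 5:
  1·M_0 + 4·M_1 + 1·M_2 = 6(Δ_1 - Δ_0) = 78
  1·M_1 + 4·M_2 + 1·M_3 = 6(Δ_2 - Δ_1) = -6
Natural end conditions: M_0 = M_3 = 0.
Forward elimination and back-substitution give M_0 = 0, M_1 = 106/5, M_2 = -34/5, M_3 = 0.
On [-1, 0], p'(x) = b_0 + 2c_0·(x + 1) + 3d_0·(x + 1)² with b_0 = Δ_0 - h_0(2M_0 + M_1)/6 = -158/15, c_0 = M_0/2 = 0, d_0 = (M_1 - M_0)/(6h_0) = 53/15. So p'(-1) = -158/15.

-10.5333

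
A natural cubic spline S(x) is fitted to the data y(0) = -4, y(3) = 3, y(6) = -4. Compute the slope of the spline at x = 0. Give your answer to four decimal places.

3.5000

Let M_i = S''(x_i). Step sizes h_i = 3, 3; slopes of the chords Δ_i = (y_(i+1) - y_i)/h_i = 7/3, -7/3.
  3·M_0 + 12·M_1 + 3·M_2 = 6(Δ_1 - Δ_0) = -28
Natural end conditions: M_0 = M_2 = 0.
Hence M_0 = 0, M_1 = -7/3, M_2 = 0.
On [0, 3], S'(x) = b_0 + 2c_0·x + 3d_0·x² with b_0 = Δ_0 - h_0(2M_0 + M_1)/6 = 7/2, c_0 = M_0/2 = 0, d_0 = (M_1 - M_0)/(6h_0) = -7/54. So S'(0) = 7/2.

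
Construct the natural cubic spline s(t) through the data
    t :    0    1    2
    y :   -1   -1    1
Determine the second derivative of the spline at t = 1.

Write M_i for s''(x_i). With h_i = 1, 1 and divided differences Δ_i = 0, 2, the continuity of s' gives the tridiagonal system
  1·M_0 + 4·M_1 + 1·M_2 = 6(Δ_1 - Δ_0) = 12
Natural end conditions: M_0 = M_2 = 0.
Forward elimination and back-substitution give M_0 = 0, M_1 = 3, M_2 = 0.

3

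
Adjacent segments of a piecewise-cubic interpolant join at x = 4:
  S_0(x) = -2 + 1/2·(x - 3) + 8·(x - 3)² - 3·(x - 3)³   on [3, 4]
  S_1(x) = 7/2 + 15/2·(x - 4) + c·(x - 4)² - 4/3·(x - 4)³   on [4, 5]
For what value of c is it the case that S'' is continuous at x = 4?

S_0''(x) = 16 - 18·(x - 3), so S_0''(4) = -2. On the right, S_1''(4) = 2c, so c = -1.

-1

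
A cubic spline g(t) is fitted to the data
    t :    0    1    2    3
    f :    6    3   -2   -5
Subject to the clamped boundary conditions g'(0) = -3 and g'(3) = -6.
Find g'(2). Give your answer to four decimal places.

With M_i denoting the second derivative at x_i, h_i = 1, 1, 1, and Δ_i = (y_(i+1) − y_i)/h_i = -3, -5, -3:
  1·M_0 + 4·M_1 + 1·M_2 = 6(Δ_1 - Δ_0) = -12
  1·M_1 + 4·M_2 + 1·M_3 = 6(Δ_2 - Δ_1) = 12
Clamped end conditions give two more equations: 2h_0·M_0 + h_0·M_1 = 6(Δ_0 - g'(0)) = 0 and h_2·M_2 + 2h_2·M_3 = 6(g'(3) - Δ_2) = -18.
Solving: M_0 = 14/5, M_1 = -28/5, M_2 = 38/5, M_3 = -64/5.
On [2, 3], g'(t) = b_2 + 2c_2·(t - 2) + 3d_2·(t - 2)² with b_2 = Δ_2 - h_2(2M_2 + M_3)/6 = -17/5, c_2 = M_2/2 = 19/5, d_2 = (M_3 - M_2)/(6h_2) = -17/5. So g'(2) = -17/5.

-3.4000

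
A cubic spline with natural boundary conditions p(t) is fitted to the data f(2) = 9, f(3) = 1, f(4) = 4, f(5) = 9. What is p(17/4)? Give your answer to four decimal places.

5.3156

Let M_i = p''(x_i). Step sizes h_i = 1, 1, 1; slopes of the chords Δ_i = (y_(i+1) - y_i)/h_i = -8, 3, 5.
  1·M_0 + 4·M_1 + 1·M_2 = 6(Δ_1 - Δ_0) = 66
  1·M_1 + 4·M_2 + 1·M_3 = 6(Δ_2 - Δ_1) = 12
Natural end conditions: M_0 = M_3 = 0.
Forward elimination and back-substitution give M_0 = 0, M_1 = 84/5, M_2 = -6/5, M_3 = 0.
On [4, 5], p(t) = 4 + 27/5·(t - 4) - 3/5·(t - 4)² + 1/5·(t - 4)³.
With (t - 4) = 1/4: p(17/4) = 1701/320.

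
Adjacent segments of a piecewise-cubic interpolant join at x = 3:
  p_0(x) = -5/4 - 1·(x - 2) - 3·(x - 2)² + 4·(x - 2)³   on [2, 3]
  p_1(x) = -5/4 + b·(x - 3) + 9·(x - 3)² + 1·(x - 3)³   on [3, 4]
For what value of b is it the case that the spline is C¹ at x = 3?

5

p_0'(x) = -1 - 6·(x - 2) + 12·(x - 2)², so p_0'(3) = 5. On the right, p_1'(3) = b, so b = 5.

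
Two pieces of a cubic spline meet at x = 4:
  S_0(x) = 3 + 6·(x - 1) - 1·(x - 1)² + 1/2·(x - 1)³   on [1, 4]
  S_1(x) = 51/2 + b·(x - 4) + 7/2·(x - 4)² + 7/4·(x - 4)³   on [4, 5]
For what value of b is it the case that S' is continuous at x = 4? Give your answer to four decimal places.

13.5000

S_0'(x) = 6 - 2·(x - 1) + 3/2·(x - 1)², so S_0'(4) = 27/2. On the right, S_1'(4) = b, so b = 27/2.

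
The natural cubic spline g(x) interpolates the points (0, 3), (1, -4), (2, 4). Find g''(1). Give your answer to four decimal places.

22.5000

With m_i denoting the second derivative at x_i, h_i = 1, 1, and Δ_i = (y_(i+1) − y_i)/h_i = -7, 8:
  1·m_0 + 4·m_1 + 1·m_2 = 6(Δ_1 - Δ_0) = 90
Natural end conditions: m_0 = m_2 = 0.
Hence m_0 = 0, m_1 = 45/2, m_2 = 0.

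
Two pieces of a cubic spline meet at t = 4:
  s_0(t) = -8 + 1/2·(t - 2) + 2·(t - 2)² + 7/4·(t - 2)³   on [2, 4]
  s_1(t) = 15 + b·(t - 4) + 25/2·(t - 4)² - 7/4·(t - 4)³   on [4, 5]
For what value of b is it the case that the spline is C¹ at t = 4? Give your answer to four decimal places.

29.5000

s_0'(t) = 1/2 + 4·(t - 2) + 21/4·(t - 2)², so s_0'(4) = 59/2. On the right, s_1'(4) = b, so b = 59/2.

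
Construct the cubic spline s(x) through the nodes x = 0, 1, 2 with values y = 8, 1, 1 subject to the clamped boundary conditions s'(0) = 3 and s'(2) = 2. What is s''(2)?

-5

Put M_i = s'' at the i-th knot. Here h = (1, 1) and Δ = (-7, 0), so the interior equations h_(i-1)·M_(i-1) + 2(h_(i-1)+h_i)·M_i + h_i·M_(i+1) = 6(Δ_i − Δ_(i-1)) read
  1·M_0 + 4·M_1 + 1·M_2 = 6(Δ_1 - Δ_0) = 42
Clamped end conditions give two more equations: 2h_0·M_0 + h_0·M_1 = 6(Δ_0 - s'(0)) = -60 and h_1·M_1 + 2h_1·M_2 = 6(s'(2) - Δ_1) = 12.
Hence M_0 = -41, M_1 = 22, M_2 = -5.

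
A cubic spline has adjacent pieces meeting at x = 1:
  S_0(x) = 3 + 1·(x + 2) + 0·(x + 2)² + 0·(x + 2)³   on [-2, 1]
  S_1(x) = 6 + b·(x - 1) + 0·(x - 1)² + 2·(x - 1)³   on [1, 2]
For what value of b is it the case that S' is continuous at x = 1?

S_0'(x) = 1 + 0·(x + 2) + 0·(x + 2)², so S_0'(1) = 1. On the right, S_1'(1) = b, so b = 1.

1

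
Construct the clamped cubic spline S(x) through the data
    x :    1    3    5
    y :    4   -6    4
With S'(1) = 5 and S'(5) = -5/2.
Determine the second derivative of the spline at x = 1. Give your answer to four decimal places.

Let m_i = S''(x_i). Step sizes h_i = 2, 2; slopes of the chords Δ_i = (y_(i+1) - y_i)/h_i = -5, 5.
  2·m_0 + 8·m_1 + 2·m_2 = 6(Δ_1 - Δ_0) = 60
Clamped end conditions give two more equations: 2h_0·m_0 + h_0·m_1 = 6(Δ_0 - S'(1)) = -60 and h_1·m_1 + 2h_1·m_2 = 6(S'(5) - Δ_1) = -45.
Forward elimination and back-substitution give m_0 = -195/8, m_1 = 75/4, m_2 = -165/8.

-24.3750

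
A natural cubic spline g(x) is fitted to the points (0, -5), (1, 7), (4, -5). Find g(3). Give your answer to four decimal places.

Write M_i for g''(x_i). With h_i = 1, 3 and divided differences Δ_i = 12, -4, the continuity of g' gives the tridiagonal system
  1·M_0 + 8·M_1 + 3·M_2 = 6(Δ_1 - Δ_0) = -96
Natural end conditions: M_0 = M_2 = 0.
Solving: M_0 = 0, M_1 = -12, M_2 = 0.
On [1, 4], g(x) = 7 + 8·(x - 1) - 6·(x - 1)² + 2/3·(x - 1)³.
With (x - 1) = 2: g(3) = 13/3.

4.3333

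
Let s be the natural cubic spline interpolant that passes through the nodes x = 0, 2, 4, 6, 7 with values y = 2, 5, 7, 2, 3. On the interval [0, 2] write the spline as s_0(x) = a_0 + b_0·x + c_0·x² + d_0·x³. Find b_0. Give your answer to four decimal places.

With σ_i denoting the second derivative at x_i, h_i = 2, 2, 2, 1, and Δ_i = (y_(i+1) − y_i)/h_i = 3/2, 1, -5/2, 1:
  2·σ_0 + 8·σ_1 + 2·σ_2 = 6(Δ_1 - Δ_0) = -3
  2·σ_1 + 8·σ_2 + 2·σ_3 = 6(Δ_2 - Δ_1) = -21
  2·σ_2 + 6·σ_3 + 1·σ_4 = 6(Δ_3 - Δ_2) = 21
Natural end conditions: σ_0 = σ_4 = 0.
Solving the tridiagonal system: σ_0 = 0, σ_1 = 51/82, σ_2 = -327/82, σ_3 = 198/41, σ_4 = 0.
On [0, 2], with s_0(x) = a_0 + b_0·x + c_0·x² + d_0·x³: c_0 = σ_0/2 = 0, d_0 = (σ_1 - σ_0)/(6h_0) = 17/328, b_0 = Δ_0 - h_0(2σ_0 + σ_1)/6 = 53/41.

1.2927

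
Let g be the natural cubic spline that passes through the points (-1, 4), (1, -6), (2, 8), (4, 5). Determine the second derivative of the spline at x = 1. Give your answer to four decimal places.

Put m_i = g'' at the i-th knot. Here h = (2, 1, 2) and Δ = (-5, 14, -3/2), so the interior equations h_(i-1)·m_(i-1) + 2(h_(i-1)+h_i)·m_i + h_i·m_(i+1) = 6(Δ_i − Δ_(i-1)) read
  2·m_0 + 6·m_1 + 1·m_2 = 6(Δ_1 - Δ_0) = 114
  1·m_1 + 6·m_2 + 2·m_3 = 6(Δ_2 - Δ_1) = -93
Natural end conditions: m_0 = m_3 = 0.
Forward elimination and back-substitution give m_0 = 0, m_1 = 111/5, m_2 = -96/5, m_3 = 0.

22.2000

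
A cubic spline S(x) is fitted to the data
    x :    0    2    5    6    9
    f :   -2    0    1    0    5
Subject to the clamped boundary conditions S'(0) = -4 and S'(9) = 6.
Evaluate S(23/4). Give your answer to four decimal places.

0.2343

Put m_i = S'' at the i-th knot. Here h = (2, 3, 1, 3) and Δ = (1, 1/3, -1, 5/3), so the interior equations h_(i-1)·m_(i-1) + 2(h_(i-1)+h_i)·m_i + h_i·m_(i+1) = 6(Δ_i − Δ_(i-1)) read
  2·m_0 + 10·m_1 + 3·m_2 = 6(Δ_1 - Δ_0) = -4
  3·m_1 + 8·m_2 + 1·m_3 = 6(Δ_2 - Δ_1) = -8
  1·m_2 + 8·m_3 + 3·m_4 = 6(Δ_3 - Δ_2) = 16
Clamped end conditions give two more equations: 2h_0·m_0 + h_0·m_1 = 6(Δ_0 - S'(0)) = 30 and h_3·m_3 + 2h_3·m_4 = 6(S'(9) - Δ_3) = 26.
Solving the tridiagonal system: m_0 = 4541/534, m_1 = -536/267, m_2 = -83/267, m_3 = 136/267, m_4 = 363/89.
On [5, 6], S(x) = 1 - 262/267·(x - 5) - 83/534·(x - 5)² + 73/534·(x - 5)³.
With (x - 5) = 3/4: S(23/4) = 2669/11392.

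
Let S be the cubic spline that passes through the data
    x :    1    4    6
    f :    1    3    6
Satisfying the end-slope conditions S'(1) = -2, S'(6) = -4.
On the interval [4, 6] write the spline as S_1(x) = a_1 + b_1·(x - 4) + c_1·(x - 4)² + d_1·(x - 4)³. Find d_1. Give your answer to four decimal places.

-0.9125

With M_i denoting the second derivative at x_i, h_i = 3, 2, and Δ_i = (y_(i+1) − y_i)/h_i = 2/3, 3/2:
  3·M_0 + 10·M_1 + 2·M_2 = 6(Δ_1 - Δ_0) = 5
Clamped end conditions give two more equations: 2h_0·M_0 + h_0·M_1 = 6(Δ_0 - S'(1)) = 16 and h_1·M_1 + 2h_1·M_2 = 6(S'(6) - Δ_1) = -33.
Solving the tridiagonal system: M_0 = 53/30, M_1 = 9/5, M_2 = -183/20.
On [4, 6], with S_1(x) = a_1 + b_1·(x - 4) + c_1·(x - 4)² + d_1·(x - 4)³: c_1 = M_1/2 = 9/10, d_1 = (M_2 - M_1)/(6h_1) = -73/80, b_1 = Δ_1 - h_1(2M_1 + M_2)/6 = 67/20.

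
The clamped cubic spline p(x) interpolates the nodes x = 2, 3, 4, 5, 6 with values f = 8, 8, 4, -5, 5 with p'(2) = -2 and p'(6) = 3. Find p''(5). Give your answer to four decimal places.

Let m_i = p''(x_i). Step sizes h_i = 1, 1, 1, 1; slopes of the chords Δ_i = (y_(i+1) - y_i)/h_i = 0, -4, -9, 10.
  1·m_0 + 4·m_1 + 1·m_2 = 6(Δ_1 - Δ_0) = -24
  1·m_1 + 4·m_2 + 1·m_3 = 6(Δ_2 - Δ_1) = -30
  1·m_2 + 4·m_3 + 1·m_4 = 6(Δ_3 - Δ_2) = 114
Clamped end conditions give two more equations: 2h_0·m_0 + h_0·m_1 = 6(Δ_0 - p'(2)) = 12 and h_3·m_3 + 2h_3·m_4 = 6(p'(6) - Δ_3) = -42.
Solving: m_0 = 109/14, m_1 = -25/7, m_2 = -35/2, m_3 = 305/7, m_4 = -599/14.

43.5714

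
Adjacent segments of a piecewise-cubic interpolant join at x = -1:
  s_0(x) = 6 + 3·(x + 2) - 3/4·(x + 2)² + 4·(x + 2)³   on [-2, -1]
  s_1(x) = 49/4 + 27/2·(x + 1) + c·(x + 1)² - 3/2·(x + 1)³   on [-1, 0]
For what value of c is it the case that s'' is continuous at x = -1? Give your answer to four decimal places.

s_0''(x) = -3/2 + 24·(x + 2), so s_0''(-1) = 45/2. On the right, s_1''(-1) = 2c, so c = 45/4.

11.2500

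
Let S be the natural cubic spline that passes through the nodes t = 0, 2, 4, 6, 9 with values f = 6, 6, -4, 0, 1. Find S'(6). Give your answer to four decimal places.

Write σ_i for S''(x_i). With h_i = 2, 2, 2, 3 and divided differences Δ_i = 0, -5, 2, 1/3, the continuity of S' gives the tridiagonal system
  2·σ_0 + 8·σ_1 + 2·σ_2 = 6(Δ_1 - Δ_0) = -30
  2·σ_1 + 8·σ_2 + 2·σ_3 = 6(Δ_2 - Δ_1) = 42
  2·σ_2 + 10·σ_3 + 3·σ_4 = 6(Δ_3 - Δ_2) = -10
Natural end conditions: σ_0 = σ_4 = 0.
Forward elimination and back-substitution give σ_0 = 0, σ_1 = -395/71, σ_2 = 515/71, σ_3 = -174/71, σ_4 = 0.
On [6, 9], S'(t) = b_3 + 2c_3·(t - 6) + 3d_3·(t - 6)² with b_3 = Δ_3 - h_3(2σ_3 + σ_4)/6 = 593/213, c_3 = σ_3/2 = -87/71, d_3 = (σ_4 - σ_3)/(6h_3) = 29/213. So S'(6) = 593/213.

2.7840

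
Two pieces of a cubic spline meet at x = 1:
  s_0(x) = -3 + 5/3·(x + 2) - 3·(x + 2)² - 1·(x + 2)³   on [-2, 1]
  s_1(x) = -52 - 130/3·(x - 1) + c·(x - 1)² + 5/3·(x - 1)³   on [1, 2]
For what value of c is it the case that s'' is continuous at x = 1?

s_0''(x) = -6 - 6·(x + 2), so s_0''(1) = -24. On the right, s_1''(1) = 2c, so c = -12.

-12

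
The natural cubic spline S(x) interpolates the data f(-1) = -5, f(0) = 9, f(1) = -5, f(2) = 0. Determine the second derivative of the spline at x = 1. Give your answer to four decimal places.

41.6000

Write M_i for S''(x_i). With h_i = 1, 1, 1 and divided differences Δ_i = 14, -14, 5, the continuity of S' gives the tridiagonal system
  1·M_0 + 4·M_1 + 1·M_2 = 6(Δ_1 - Δ_0) = -168
  1·M_1 + 4·M_2 + 1·M_3 = 6(Δ_2 - Δ_1) = 114
Natural end conditions: M_0 = M_3 = 0.
Forward elimination and back-substitution give M_0 = 0, M_1 = -262/5, M_2 = 208/5, M_3 = 0.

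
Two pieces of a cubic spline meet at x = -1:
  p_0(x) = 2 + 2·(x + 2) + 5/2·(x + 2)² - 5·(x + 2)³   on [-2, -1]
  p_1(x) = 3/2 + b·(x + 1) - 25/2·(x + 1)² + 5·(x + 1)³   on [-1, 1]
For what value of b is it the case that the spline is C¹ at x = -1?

p_0'(x) = 2 + 5·(x + 2) - 15·(x + 2)², so p_0'(-1) = -8. On the right, p_1'(-1) = b, so b = -8.

-8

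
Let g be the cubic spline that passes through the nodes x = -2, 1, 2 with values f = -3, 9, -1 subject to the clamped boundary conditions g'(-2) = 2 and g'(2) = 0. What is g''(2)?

With m_i denoting the second derivative at x_i, h_i = 3, 1, and Δ_i = (y_(i+1) − y_i)/h_i = 4, -10:
  3·m_0 + 8·m_1 + 1·m_2 = 6(Δ_1 - Δ_0) = -84
Clamped end conditions give two more equations: 2h_0·m_0 + h_0·m_1 = 6(Δ_0 - g'(-2)) = 12 and h_1·m_1 + 2h_1·m_2 = 6(g'(2) - Δ_1) = 60.
Solving the tridiagonal system: m_0 = 12, m_1 = -20, m_2 = 40.

40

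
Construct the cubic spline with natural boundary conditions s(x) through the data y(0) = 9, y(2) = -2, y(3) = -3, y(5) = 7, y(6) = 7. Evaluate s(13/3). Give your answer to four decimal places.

Write m_i for s''(x_i). With h_i = 2, 1, 2, 1 and divided differences Δ_i = -11/2, -1, 5, 0, the continuity of s' gives the tridiagonal system
  2·m_0 + 6·m_1 + 1·m_2 = 6(Δ_1 - Δ_0) = 27
  1·m_1 + 6·m_2 + 2·m_3 = 6(Δ_2 - Δ_1) = 36
  2·m_2 + 6·m_3 + 1·m_4 = 6(Δ_3 - Δ_2) = -30
Natural end conditions: m_0 = m_4 = 0.
Solving: m_0 = 0, m_1 = 98/31, m_2 = 249/31, m_3 = -238/31, m_4 = 0.
On [3, 5], s(x) = -3 + 205/93·(x - 3) + 249/62·(x - 3)² - 487/372·(x - 3)³.
With (x - 3) = 4/3: s(13/3) = 9983/2511.

3.9757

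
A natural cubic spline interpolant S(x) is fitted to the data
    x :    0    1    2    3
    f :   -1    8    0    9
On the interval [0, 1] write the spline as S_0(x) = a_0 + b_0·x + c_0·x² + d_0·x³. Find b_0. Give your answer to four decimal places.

Write M_i for S''(x_i). With h_i = 1, 1, 1 and divided differences Δ_i = 9, -8, 9, the continuity of S' gives the tridiagonal system
  1·M_0 + 4·M_1 + 1·M_2 = 6(Δ_1 - Δ_0) = -102
  1·M_1 + 4·M_2 + 1·M_3 = 6(Δ_2 - Δ_1) = 102
Natural end conditions: M_0 = M_3 = 0.
Solving the tridiagonal system: M_0 = 0, M_1 = -34, M_2 = 34, M_3 = 0.
On [0, 1], with S_0(x) = a_0 + b_0·x + c_0·x² + d_0·x³: c_0 = M_0/2 = 0, d_0 = (M_1 - M_0)/(6h_0) = -17/3, b_0 = Δ_0 - h_0(2M_0 + M_1)/6 = 44/3.

14.6667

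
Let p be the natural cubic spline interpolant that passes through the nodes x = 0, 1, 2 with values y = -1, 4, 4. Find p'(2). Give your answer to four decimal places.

Let m_i = p''(x_i). Step sizes h_i = 1, 1; slopes of the chords Δ_i = (y_(i+1) - y_i)/h_i = 5, 0.
  1·m_0 + 4·m_1 + 1·m_2 = 6(Δ_1 - Δ_0) = -30
Natural end conditions: m_0 = m_2 = 0.
Solving the tridiagonal system: m_0 = 0, m_1 = -15/2, m_2 = 0.
On [1, 2], p'(x) = b_1 + 2c_1·(x - 1) + 3d_1·(x - 1)² with b_1 = Δ_1 - h_1(2m_1 + m_2)/6 = 5/2, c_1 = m_1/2 = -15/4, d_1 = (m_2 - m_1)/(6h_1) = 5/4. So p'(2) = -5/4.

-1.2500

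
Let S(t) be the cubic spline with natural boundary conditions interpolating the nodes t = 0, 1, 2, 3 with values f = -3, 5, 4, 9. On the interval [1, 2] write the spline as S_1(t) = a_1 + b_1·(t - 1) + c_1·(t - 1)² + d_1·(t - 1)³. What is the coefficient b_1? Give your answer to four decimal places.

Let M_i = S''(x_i). Step sizes h_i = 1, 1, 1; slopes of the chords Δ_i = (y_(i+1) - y_i)/h_i = 8, -1, 5.
  1·M_0 + 4·M_1 + 1·M_2 = 6(Δ_1 - Δ_0) = -54
  1·M_1 + 4·M_2 + 1·M_3 = 6(Δ_2 - Δ_1) = 36
Natural end conditions: M_0 = M_3 = 0.
Forward elimination and back-substitution give M_0 = 0, M_1 = -84/5, M_2 = 66/5, M_3 = 0.
On [1, 2], with S_1(t) = a_1 + b_1·(t - 1) + c_1·(t - 1)² + d_1·(t - 1)³: c_1 = M_1/2 = -42/5, d_1 = (M_2 - M_1)/(6h_1) = 5, b_1 = Δ_1 - h_1(2M_1 + M_2)/6 = 12/5.

2.4000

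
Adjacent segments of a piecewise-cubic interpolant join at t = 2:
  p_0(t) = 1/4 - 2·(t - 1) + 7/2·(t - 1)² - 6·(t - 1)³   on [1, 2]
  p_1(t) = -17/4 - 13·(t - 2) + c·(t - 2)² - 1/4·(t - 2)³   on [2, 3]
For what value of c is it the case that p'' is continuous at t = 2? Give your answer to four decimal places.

p_0''(t) = 7 - 36·(t - 1), so p_0''(2) = -29. On the right, p_1''(2) = 2c, so c = -29/2.

-14.5000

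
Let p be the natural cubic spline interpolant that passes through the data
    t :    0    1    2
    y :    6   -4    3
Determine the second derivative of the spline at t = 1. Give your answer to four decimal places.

With M_i denoting the second derivative at x_i, h_i = 1, 1, and Δ_i = (y_(i+1) − y_i)/h_i = -10, 7:
  1·M_0 + 4·M_1 + 1·M_2 = 6(Δ_1 - Δ_0) = 102
Natural end conditions: M_0 = M_2 = 0.
Solving the tridiagonal system: M_0 = 0, M_1 = 51/2, M_2 = 0.

25.5000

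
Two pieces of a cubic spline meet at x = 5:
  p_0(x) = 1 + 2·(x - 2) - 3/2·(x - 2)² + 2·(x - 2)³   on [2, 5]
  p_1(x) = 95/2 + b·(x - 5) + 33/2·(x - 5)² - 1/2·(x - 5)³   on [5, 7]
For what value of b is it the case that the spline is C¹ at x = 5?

47

p_0'(x) = 2 - 3·(x - 2) + 6·(x - 2)², so p_0'(5) = 47. On the right, p_1'(5) = b, so b = 47.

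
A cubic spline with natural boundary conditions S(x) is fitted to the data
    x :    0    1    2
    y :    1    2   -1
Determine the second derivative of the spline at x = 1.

Write M_i for S''(x_i). With h_i = 1, 1 and divided differences Δ_i = 1, -3, the continuity of S' gives the tridiagonal system
  1·M_0 + 4·M_1 + 1·M_2 = 6(Δ_1 - Δ_0) = -24
Natural end conditions: M_0 = M_2 = 0.
Hence M_0 = 0, M_1 = -6, M_2 = 0.

-6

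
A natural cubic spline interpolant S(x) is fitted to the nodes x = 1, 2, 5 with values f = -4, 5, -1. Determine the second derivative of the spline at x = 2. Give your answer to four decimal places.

Write σ_i for S''(x_i). With h_i = 1, 3 and divided differences Δ_i = 9, -2, the continuity of S' gives the tridiagonal system
  1·σ_0 + 8·σ_1 + 3·σ_2 = 6(Δ_1 - Δ_0) = -66
Natural end conditions: σ_0 = σ_2 = 0.
Hence σ_0 = 0, σ_1 = -33/4, σ_2 = 0.

-8.2500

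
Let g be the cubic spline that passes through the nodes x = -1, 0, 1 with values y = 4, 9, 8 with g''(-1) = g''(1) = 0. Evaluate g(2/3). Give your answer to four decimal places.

8.7778

Let M_i = g''(x_i). Step sizes h_i = 1, 1; slopes of the chords Δ_i = (y_(i+1) - y_i)/h_i = 5, -1.
  1·M_0 + 4·M_1 + 1·M_2 = 6(Δ_1 - Δ_0) = -36
Natural end conditions: M_0 = M_2 = 0.
Solving the tridiagonal system: M_0 = 0, M_1 = -9, M_2 = 0.
On [0, 1], g(x) = 9 + 2·x - 9/2·x² + 3/2·x³.
With x = 2/3: g(2/3) = 79/9.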